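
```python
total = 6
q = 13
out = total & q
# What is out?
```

Trace:
`total = 6` → total = 6
`q = 13` → q = 13
`out = total & q` → out = 4
So out = 4

Answer: 4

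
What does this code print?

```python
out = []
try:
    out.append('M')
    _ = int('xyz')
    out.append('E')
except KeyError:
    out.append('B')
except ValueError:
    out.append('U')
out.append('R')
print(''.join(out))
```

Execution trace: 'M' (try body) → 'U' (except ValueError) → 'R' (after the try/except). Output: MUR

Answer: MUR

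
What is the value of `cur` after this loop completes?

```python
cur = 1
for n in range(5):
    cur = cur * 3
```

Multiply by 3, 5 times: 1 * 3^5 = 243
`cur` takes the values: 1 → 3 → 9 → 27 → 81 → 243

Answer: 243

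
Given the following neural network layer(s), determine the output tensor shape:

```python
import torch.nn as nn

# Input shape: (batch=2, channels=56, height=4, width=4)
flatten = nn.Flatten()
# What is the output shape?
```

Input: (2, 56, 4, 4) -> Output: (2, 896)

Answer: (2, 896)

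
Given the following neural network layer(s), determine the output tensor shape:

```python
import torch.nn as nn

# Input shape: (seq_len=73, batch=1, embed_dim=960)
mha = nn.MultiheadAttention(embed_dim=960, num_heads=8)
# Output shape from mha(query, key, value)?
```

Input: (73, 1, 960) -> Output: (73, 1, 960)

Answer: (73, 1, 960)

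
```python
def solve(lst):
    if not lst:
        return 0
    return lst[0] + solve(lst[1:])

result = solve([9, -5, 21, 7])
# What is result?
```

9 + (-5) + 21 + 7 + 0 = 32

Answer: 32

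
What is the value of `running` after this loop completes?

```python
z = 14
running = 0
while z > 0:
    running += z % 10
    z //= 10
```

Sum digits of 14
`running` takes the values: 0 → 4 → 5

Answer: 5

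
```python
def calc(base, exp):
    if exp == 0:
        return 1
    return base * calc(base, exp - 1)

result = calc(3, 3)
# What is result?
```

calc(3, 3) = 3 * 3 * 3 = 27

Answer: 27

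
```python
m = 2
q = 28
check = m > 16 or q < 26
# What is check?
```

Trace:
`m = 2` → m = 2
`q = 28` → q = 28
`check = m > 16 or q < 26` → check = False
So check = False

Answer: False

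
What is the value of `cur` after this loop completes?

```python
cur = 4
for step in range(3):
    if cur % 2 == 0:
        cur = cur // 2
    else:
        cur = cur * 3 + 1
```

Collatz-style transformation from 4
`cur` takes the values: 4 → 2 → 1 → 4

Answer: 4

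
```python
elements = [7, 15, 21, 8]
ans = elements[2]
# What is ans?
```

Trace:
`elements = [7, 15, 21, 8]` → elements = [7, 15, 21, 8]
`ans = elements[2]` → ans = 21
So ans = 21

Answer: 21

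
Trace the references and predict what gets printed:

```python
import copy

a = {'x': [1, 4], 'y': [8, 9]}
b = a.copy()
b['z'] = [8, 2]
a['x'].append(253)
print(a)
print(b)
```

Key concept: shallow copy of dict with mutable values.
Step by step:
`a = {'x': [1, 4], 'y': [8, 9]}` → a = {'x': [1, 4], 'y': [8, 9]}
`b = a.copy()` → b = {'x': [1, 4], 'y': [8, 9]}
`b['z'] = [8, 2]` → b = {'x': [1, 4], 'y': [8, 9], 'z': [8, 2]}
`a['x'].append(253)` → a = {'x': [1, 4, 253], 'y': [8, 9]}; b = {'x': [1, 4, 253], 'y': [8, 9], 'z': [8, 2]}
`print(a)` → prints {'x': [1, 4, 253], 'y': [8, 9]}
`print(b)` → prints {'x': [1, 4, 253], 'y': [8, 9], 'z': [8, 2]}

Answer:
{'x': [1, 4, 253], 'y': [8, 9]}
{'x': [1, 4, 253], 'y': [8, 9], 'z': [8, 2]}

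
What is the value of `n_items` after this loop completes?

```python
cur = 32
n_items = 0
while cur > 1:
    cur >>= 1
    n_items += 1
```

Count right shifts until 1
`n_items` takes the values: 0 → 1 → 2 → 3 → 4 → 5

Answer: 5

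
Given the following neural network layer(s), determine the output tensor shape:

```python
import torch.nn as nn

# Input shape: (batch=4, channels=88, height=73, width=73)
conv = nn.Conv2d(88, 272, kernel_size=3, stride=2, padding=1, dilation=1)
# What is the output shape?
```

Input: (4, 88, 73, 73) -> Output: (4, 272, 37, 37)

Answer: (4, 272, 37, 37)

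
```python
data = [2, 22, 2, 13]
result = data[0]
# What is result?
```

Trace:
`data = [2, 22, 2, 13]` → data = [2, 22, 2, 13]
`result = data[0]` → result = 2
So result = 2

Answer: 2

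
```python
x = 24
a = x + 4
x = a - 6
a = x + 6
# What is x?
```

Trace:
`x = 24` → x = 24
`a = x + 4` → a = 28
`x = a - 6` → x = 22
`a = x + 6` → a = 28
So x = 22

Answer: 22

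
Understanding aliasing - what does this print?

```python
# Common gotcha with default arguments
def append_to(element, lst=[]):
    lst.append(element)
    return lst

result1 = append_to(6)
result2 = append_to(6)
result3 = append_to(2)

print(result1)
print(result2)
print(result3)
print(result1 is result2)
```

Key concept: mutable default argument gotcha.
Step by step:
`result1 = append_to(6)` → result1 = [6]
`result2 = append_to(6)` → result1 = [6, 6] (same object as result2); result2 = [6, 6] (same object as result1)
`result3 = append_to(2)` → result1 = [6, 6, 2] (same object as result2, result3); result2 = [6, 6, 2] (same object as result1, result3); result3 = [6, 6, 2] (same object as result1, result2)
`print(result1)` → prints [6, 6, 2]
`print(result2)` → prints [6, 6, 2]
`print(result3)` → prints [6, 6, 2]
`print(result1 is result2)` → prints True

Answer:
[6, 6, 2]
[6, 6, 2]
[6, 6, 2]
True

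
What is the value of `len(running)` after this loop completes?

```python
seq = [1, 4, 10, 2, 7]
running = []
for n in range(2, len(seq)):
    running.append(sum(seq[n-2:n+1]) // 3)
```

Number of 3-element averages
`running` takes the values: [] → [5] → [5, 5] → [5, 5, 6]
So `len(running)` = 3

Answer: 3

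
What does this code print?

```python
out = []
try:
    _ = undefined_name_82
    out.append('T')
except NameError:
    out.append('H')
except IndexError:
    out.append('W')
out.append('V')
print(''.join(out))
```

Execution trace: 'H' (except NameError) → 'V' (after the try/except). Output: HV

Answer: HV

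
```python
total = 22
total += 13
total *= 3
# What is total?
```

Trace:
`total = 22` → total = 22
`total += 13` → total = 35
`total *= 3` → total = 105
So total = 105

Answer: 105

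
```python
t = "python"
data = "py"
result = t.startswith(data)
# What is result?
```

Trace:
`t = "python"` → t = 'python'
`data = "py"` → data = 'py'
`result = t.startswith(data)` → result = True
So result = True

Answer: True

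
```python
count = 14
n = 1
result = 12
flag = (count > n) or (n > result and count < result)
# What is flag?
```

Trace:
`count = 14` → count = 14
`n = 1` → n = 1
`result = 12` → result = 12
`flag = (count > n) or (n > result and count < result)` → flag = True
So flag = True

Answer: True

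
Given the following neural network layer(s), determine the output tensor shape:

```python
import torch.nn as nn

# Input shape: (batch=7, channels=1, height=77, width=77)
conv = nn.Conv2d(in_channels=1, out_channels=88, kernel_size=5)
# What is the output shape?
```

Input: (7, 1, 77, 77) -> Output: (7, 88, 73, 73)

Answer: (7, 88, 73, 73)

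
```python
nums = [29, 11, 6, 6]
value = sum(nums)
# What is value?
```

Trace:
`nums = [29, 11, 6, 6]` → nums = [29, 11, 6, 6]
`value = sum(nums)` → value = 52
So value = 52

Answer: 52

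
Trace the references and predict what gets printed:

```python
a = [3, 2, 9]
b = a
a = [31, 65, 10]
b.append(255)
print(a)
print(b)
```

Key concept: rebinding vs mutation: a is rebound to a new list, b still points at the original.
Step by step:
`a = [3, 2, 9]` → a = [3, 2, 9]
`b = a` → b = [3, 2, 9] (same object as a)
`a = [31, 65, 10]` → a = [31, 65, 10]
`b.append(255)` → b = [3, 2, 9, 255]
`print(a)` → prints [31, 65, 10]
`print(b)` → prints [3, 2, 9, 255]

Answer:
[31, 65, 10]
[3, 2, 9, 255]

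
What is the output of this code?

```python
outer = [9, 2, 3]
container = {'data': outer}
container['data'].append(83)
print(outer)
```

Key concept: dict holds reference to list.
Step by step:
`outer = [9, 2, 3]` → outer = [9, 2, 3]
`container = {'data': outer}` → container = {'data': [9, 2, 3]}
`container['data'].append(83)` → outer = [9, 2, 3, 83]; container = {'data': [9, 2, 3, 83]}
`print(outer)` → prints [9, 2, 3, 83]

Answer: [9, 2, 3, 83]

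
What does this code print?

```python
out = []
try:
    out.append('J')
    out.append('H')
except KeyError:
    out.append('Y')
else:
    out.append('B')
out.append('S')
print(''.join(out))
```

Execution trace: 'J' (try body) → 'H' (try body, no exception) → 'B' (else) → 'S' (after the try/except). Output: JHBS

Answer: JHBS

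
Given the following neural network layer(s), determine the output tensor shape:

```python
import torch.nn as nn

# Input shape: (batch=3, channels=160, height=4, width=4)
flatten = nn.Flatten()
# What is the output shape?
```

Input: (3, 160, 4, 4) -> Output: (3, 2560)

Answer: (3, 2560)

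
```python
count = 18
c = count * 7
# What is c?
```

Trace:
`count = 18` → count = 18
`c = count * 7` → c = 126
So c = 126

Answer: 126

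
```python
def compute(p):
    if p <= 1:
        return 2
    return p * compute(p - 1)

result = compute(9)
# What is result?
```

compute(9) = 9 * 8 * 7 * 6 * 5 * 4 * 3 * 2 * 2 = 725760

Answer: 725760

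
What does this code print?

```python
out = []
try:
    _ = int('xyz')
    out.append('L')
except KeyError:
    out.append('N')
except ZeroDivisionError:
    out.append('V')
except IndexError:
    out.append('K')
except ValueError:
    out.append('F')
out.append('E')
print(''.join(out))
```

Execution trace: 'F' (except ValueError) → 'E' (after the try/except). Output: FE

Answer: FE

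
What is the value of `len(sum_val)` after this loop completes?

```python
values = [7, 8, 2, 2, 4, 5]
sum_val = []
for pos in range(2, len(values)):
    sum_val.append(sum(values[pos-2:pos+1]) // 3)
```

Number of 3-element averages
`sum_val` takes the values: [] → [5] → [5, 4] → [5, 4, 2] → [5, 4, 2, 3]
So `len(sum_val)` = 4

Answer: 4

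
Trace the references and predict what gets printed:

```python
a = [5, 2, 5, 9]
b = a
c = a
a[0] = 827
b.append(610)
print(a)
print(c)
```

Key concept: multiple aliases.
Step by step:
`a = [5, 2, 5, 9]` → a = [5, 2, 5, 9]
`b = a` → b = [5, 2, 5, 9] (same object as a)
`c = a` → c = [5, 2, 5, 9] (same object as a, b)
`a[0] = 827` → a = [827, 2, 5, 9] (same object as b, c); b = [827, 2, 5, 9] (same object as a, c); c = [827, 2, 5, 9] (same object as a, b)
`b.append(610)` → a = [827, 2, 5, 9, 610] (same object as b, c); b = [827, 2, 5, 9, 610] (same object as a, c); c = [827, 2, 5, 9, 610] (same object as a, b)
`print(a)` → prints [827, 2, 5, 9, 610]
`print(c)` → prints [827, 2, 5, 9, 610]

Answer:
[827, 2, 5, 9, 610]
[827, 2, 5, 9, 610]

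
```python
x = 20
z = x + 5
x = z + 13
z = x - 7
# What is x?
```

Trace:
`x = 20` → x = 20
`z = x + 5` → z = 25
`x = z + 13` → x = 38
`z = x - 7` → z = 31
So x = 38

Answer: 38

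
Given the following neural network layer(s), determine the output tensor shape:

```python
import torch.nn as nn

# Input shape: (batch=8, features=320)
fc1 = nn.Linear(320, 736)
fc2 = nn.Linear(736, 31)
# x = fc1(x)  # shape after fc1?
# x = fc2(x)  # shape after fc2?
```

Input: (8, 320) -> after fc1: (8, 736) -> Output: (8, 31)

Answer: (8, 31)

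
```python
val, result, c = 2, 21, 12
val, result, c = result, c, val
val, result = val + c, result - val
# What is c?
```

Trace:
`val, result, c = 2, 21, 12` → val = 2; result = 21; c = 12
`val, result, c = result, c, val` → val = 21; result = 12; c = 2
`val, result = val + c, result - val` → val = 23; result = -9
So c = 2

Answer: 2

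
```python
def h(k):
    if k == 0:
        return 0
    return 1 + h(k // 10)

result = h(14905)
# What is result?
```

Count of digits of 14905: 5

Answer: 5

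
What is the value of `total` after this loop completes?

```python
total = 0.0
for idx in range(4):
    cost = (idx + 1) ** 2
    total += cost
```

Sum of squared losses 1² + 2² + ... + 4²
`total` takes the values: 0.0 → 1.0 → 5.0 → 14.0 → 30.0

Answer: 30.0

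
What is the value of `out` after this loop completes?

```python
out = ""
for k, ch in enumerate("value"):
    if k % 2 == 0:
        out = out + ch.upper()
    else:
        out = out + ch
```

Uppercase even positions in 'value'
`out` takes the values: "" → "V" → "Va" → "VaL" → "VaLu" → "VaLuE"

Answer: "VaLuE"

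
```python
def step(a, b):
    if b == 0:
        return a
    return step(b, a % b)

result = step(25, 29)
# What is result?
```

step(25, 29) -> step(29, 25) -> step(25, 4) -> step(4, 1) -> step(1, 0) -> 1

Answer: 1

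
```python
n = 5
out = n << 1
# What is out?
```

Trace:
`n = 5` → n = 5
`out = n << 1` → out = 10
So out = 10

Answer: 10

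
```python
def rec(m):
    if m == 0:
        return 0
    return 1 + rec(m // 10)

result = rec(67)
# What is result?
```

Count of digits of 67: 2

Answer: 2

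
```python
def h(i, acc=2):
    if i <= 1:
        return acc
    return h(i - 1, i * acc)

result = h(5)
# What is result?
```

Accumulator trace (n, acc): (5, 2) -> (4, 10) -> (3, 40) -> (2, 120) -> (1, 240) -> return 240

Answer: 240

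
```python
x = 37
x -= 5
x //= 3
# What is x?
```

Trace:
`x = 37` → x = 37
`x -= 5` → x = 32
`x //= 3` → x = 10
So x = 10

Answer: 10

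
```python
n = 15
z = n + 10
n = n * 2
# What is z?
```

Trace:
`n = 15` → n = 15
`z = n + 10` → z = 25
`n = n * 2` → n = 30
So z = 25

Answer: 25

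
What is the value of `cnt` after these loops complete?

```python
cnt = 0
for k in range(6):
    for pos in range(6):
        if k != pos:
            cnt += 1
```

6² - 6 (exclude diagonal)
`cnt` takes the values: 0 → 1 → 2 → 3 → 4 → 5 → 6 → 7 → 8 → 9 → 10 → 11 → 12 → 13 → 14 → 15 → 16 → 17 → 18 → 19 → 20 → 21 → 22 → 23 → 24 → 25 → 26 → 27 → 28 → 29 → 30

Answer: 30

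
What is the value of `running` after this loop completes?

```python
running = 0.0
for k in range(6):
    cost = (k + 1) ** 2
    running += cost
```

Sum of squared losses 1² + 2² + ... + 6²
`running` takes the values: 0.0 → 1.0 → 5.0 → 14.0 → 30.0 → 55.0 → 91.0

Answer: 91.0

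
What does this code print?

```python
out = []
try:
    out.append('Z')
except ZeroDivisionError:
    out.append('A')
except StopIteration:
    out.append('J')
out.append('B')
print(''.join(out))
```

Execution trace: 'Z' (try body, no exception) → 'B' (after the try/except). Output: ZB

Answer: ZB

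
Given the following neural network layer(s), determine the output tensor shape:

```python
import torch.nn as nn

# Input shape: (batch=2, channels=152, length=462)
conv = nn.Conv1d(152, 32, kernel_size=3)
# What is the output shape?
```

Input: (2, 152, 462) -> Output: (2, 32, 460)

Answer: (2, 32, 460)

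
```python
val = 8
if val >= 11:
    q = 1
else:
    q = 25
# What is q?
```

Trace:
`val = 8` → val = 8
`if val >= 11: ...` → val >= 11 is False, take else branch → q = 25
So q = 25

Answer: 25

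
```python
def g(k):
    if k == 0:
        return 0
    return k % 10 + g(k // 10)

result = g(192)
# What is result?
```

Sum of digits of 192: 2 + 9 + 1 = 12

Answer: 12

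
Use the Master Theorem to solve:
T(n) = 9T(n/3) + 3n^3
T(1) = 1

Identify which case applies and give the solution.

a=9, b=3, f(n)=3n^3. log_3(9) = 2. Since c=3 > 2 and the regularity condition holds (9(n/3)^3 = (9/3^3)n^3 with 9/3^3 < 1), Case 3 applies: T(n) = Θ(f(n)) = O(n^3).

Answer: O(n^3) - Case 3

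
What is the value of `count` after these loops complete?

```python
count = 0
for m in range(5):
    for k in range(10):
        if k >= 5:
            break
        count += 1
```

Inner breaks at 5, outer runs 5 times
`count` takes the values: 0 → 1 → 2 → 3 → 4 → 5 → 6 → 7 → 8 → 9 → 10 → 11 → 12 → 13 → 14 → 15 → 16 → 17 → 18 → 19 → 20 → 21 → 22 → 23 → 24 → 25

Answer: 25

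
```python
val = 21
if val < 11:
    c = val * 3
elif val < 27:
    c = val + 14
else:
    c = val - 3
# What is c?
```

Trace:
`val = 21` → val = 21
`if val < 11: ...` → val < 11 is False, val < 27 is True → c = 35
So c = 35

Answer: 35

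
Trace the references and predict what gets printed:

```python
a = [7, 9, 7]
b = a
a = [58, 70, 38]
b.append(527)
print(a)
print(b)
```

Key concept: rebinding vs mutation: a is rebound to a new list, b still points at the original.
Step by step:
`a = [7, 9, 7]` → a = [7, 9, 7]
`b = a` → b = [7, 9, 7] (same object as a)
`a = [58, 70, 38]` → a = [58, 70, 38]
`b.append(527)` → b = [7, 9, 7, 527]
`print(a)` → prints [58, 70, 38]
`print(b)` → prints [7, 9, 7, 527]

Answer:
[58, 70, 38]
[7, 9, 7, 527]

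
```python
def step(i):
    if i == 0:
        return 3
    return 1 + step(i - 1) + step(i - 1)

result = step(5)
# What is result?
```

step(i) = 1 + 2·step(i-1), step(0)=3. Closed form: (3+1)·2^5 - 1 = 127.

Answer: 127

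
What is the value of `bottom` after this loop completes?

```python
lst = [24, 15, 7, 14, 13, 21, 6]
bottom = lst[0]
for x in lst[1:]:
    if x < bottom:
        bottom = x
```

Minimum of [24, 15, 7, 14, 13, 21, 6]
`bottom` takes the values: 24 → 15 → 7 → 6

Answer: 6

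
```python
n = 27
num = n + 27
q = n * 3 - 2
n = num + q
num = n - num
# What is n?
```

Trace:
`n = 27` → n = 27
`num = n + 27` → num = 54
`q = n * 3 - 2` → q = 79
`n = num + q` → n = 133
`num = n - num` → num = 79
So n = 133

Answer: 133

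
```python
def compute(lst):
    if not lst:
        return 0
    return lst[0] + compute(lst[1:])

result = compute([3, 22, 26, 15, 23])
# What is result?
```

3 + 22 + 26 + 15 + 23 + 0 = 89

Answer: 89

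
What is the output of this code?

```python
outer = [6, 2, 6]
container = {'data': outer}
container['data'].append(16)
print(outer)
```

Key concept: dict holds reference to list.
Step by step:
`outer = [6, 2, 6]` → outer = [6, 2, 6]
`container = {'data': outer}` → container = {'data': [6, 2, 6]}
`container['data'].append(16)` → outer = [6, 2, 6, 16]; container = {'data': [6, 2, 6, 16]}
`print(outer)` → prints [6, 2, 6, 16]

Answer: [6, 2, 6, 16]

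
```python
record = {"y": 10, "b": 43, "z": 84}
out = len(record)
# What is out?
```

Trace:
`record = {"y": 10, "b": 43, "z": 84}` → record = {'y': 10, 'b': 43, 'z': 84}
`out = len(record)` → out = 3
So out = 3

Answer: 3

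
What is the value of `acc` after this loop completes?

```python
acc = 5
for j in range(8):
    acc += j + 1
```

Start at 5, add 1 to 8 = 41
`acc` takes the values: 5 → 6 → 8 → 11 → 15 → 20 → 26 → 33 → 41

Answer: 41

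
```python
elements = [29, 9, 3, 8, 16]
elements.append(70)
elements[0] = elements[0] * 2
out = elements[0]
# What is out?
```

Trace:
`elements = [29, 9, 3, 8, 16]` → elements = [29, 9, 3, 8, 16]
`elements.append(70)` → elements = [29, 9, 3, 8, 16, 70]
`elements[0] = elements[0] * 2` → elements = [58, 9, 3, 8, 16, 70]
`out = elements[0]` → out = 58
So out = 58

Answer: 58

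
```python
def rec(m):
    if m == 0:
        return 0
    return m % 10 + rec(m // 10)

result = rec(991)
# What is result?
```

Sum of digits of 991: 1 + 9 + 9 = 19

Answer: 19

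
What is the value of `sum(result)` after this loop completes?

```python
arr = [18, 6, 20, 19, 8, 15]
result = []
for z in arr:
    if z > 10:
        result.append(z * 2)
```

Sum of doubled values > 10
`result` takes the values: [] → [36] → [36, 40] → [36, 40, 38] → [36, 40, 38, 30]
So `sum(result)` = 144

Answer: 144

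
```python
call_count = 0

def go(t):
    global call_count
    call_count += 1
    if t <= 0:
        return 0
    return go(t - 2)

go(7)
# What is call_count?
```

Linear recursion stepping by 2: 5 calls from t=7 down to ≤0.

Answer: 5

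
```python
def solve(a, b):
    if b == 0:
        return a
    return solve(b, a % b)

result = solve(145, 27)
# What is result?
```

solve(145, 27) -> solve(27, 10) -> solve(10, 7) -> solve(7, 3) -> solve(3, 1) -> solve(1, 0) -> 1

Answer: 1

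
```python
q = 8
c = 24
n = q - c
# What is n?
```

Trace:
`q = 8` → q = 8
`c = 24` → c = 24
`n = q - c` → n = -16
So n = -16

Answer: -16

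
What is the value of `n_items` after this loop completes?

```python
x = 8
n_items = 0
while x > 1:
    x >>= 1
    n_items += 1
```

Count right shifts until 1
`n_items` takes the values: 0 → 1 → 2 → 3

Answer: 3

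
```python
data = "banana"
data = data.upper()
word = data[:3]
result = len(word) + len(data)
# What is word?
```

Trace:
`data = "banana"` → data = 'banana'
`data = data.upper()` → data = 'BANANA'
`word = data[:3]` → word = 'BAN'
`result = len(word) + len(data)` → result = 9
So word = 'BAN'

Answer: 'BAN'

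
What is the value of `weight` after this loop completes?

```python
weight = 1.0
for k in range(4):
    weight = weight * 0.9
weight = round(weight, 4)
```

Exponential decay: 1.0 * 0.9^4
`weight` takes the values: 1.0 → 0.9 → 0.81 → 0.729 → 0.6561

Answer: 0.6561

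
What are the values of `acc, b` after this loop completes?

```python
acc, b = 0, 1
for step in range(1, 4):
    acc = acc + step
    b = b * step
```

Sum and factorial of 1 to 3
`acc, b` takes the values: (0, 1) → (1, 1) → (3, 1) → (3, 2) → (6, 2) → (6, 6)

Answer: 6, 6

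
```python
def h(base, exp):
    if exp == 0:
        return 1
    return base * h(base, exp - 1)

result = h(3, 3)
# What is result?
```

h(3, 3) = 3 * 3 * 3 = 27

Answer: 27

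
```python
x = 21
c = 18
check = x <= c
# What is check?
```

Trace:
`x = 21` → x = 21
`c = 18` → c = 18
`check = x <= c` → check = False
So check = False

Answer: False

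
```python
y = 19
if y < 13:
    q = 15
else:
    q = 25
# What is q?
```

Trace:
`y = 19` → y = 19
`if y < 13: ...` → y < 13 is False, take else branch → q = 25
So q = 25

Answer: 25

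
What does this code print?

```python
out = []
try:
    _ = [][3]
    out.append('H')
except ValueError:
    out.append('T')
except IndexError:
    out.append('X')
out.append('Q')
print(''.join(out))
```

Execution trace: 'X' (except IndexError) → 'Q' (after the try/except). Output: XQ

Answer: XQ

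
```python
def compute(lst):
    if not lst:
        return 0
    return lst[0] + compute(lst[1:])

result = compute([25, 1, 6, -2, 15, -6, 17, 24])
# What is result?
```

25 + 1 + 6 + (-2) + 15 + (-6) + 17 + 24 + 0 = 80

Answer: 80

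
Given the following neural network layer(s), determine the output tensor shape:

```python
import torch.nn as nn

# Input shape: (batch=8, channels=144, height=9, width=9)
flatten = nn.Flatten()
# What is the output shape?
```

Input: (8, 144, 9, 9) -> Output: (8, 11664)

Answer: (8, 11664)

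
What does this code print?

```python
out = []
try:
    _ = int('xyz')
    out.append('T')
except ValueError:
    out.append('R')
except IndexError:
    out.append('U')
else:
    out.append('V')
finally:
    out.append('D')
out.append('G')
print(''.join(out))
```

Execution trace: 'R' (except ValueError) → 'D' (finally) → 'G' (after the try/except). Output: RDG

Answer: RDG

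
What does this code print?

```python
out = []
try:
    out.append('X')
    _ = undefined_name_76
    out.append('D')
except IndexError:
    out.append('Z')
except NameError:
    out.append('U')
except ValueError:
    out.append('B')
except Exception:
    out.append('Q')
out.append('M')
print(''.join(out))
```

Execution trace: 'X' (try body) → 'U' (except NameError) → 'M' (after the try/except). Output: XUM

Answer: XUM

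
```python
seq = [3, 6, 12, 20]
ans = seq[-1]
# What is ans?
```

Trace:
`seq = [3, 6, 12, 20]` → seq = [3, 6, 12, 20]
`ans = seq[-1]` → ans = 20
So ans = 20

Answer: 20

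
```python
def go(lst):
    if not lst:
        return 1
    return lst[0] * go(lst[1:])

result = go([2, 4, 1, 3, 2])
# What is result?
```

Product over [2, 4, 1, 3, 2] = 2 * 4 * 1 * 3 * 2 = 48

Answer: 48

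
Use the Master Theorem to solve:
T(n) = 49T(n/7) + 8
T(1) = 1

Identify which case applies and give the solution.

a=49, b=7, f(n)=8. log_7(49) = 2. Since c=0 < 2, Case 1 applies: T(n) = Θ(n^log_b(a)) = O(n^2).

Answer: O(n^2) - Case 1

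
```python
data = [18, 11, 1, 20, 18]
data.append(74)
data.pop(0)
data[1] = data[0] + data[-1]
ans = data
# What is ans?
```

Trace:
`data = [18, 11, 1, 20, 18]` → data = [18, 11, 1, 20, 18]
`data.append(74)` → data = [18, 11, 1, 20, 18, 74]
`data.pop(0)` → data = [11, 1, 20, 18, 74]
`data[1] = data[0] + data[-1]` → data = [11, 85, 20, 18, 74]
`ans = data` → ans = [11, 85, 20, 18, 74]
So ans = [11, 85, 20, 18, 74]

Answer: [11, 85, 20, 18, 74]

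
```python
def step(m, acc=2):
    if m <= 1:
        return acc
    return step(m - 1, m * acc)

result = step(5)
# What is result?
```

Accumulator trace (n, acc): (5, 2) -> (4, 10) -> (3, 40) -> (2, 120) -> (1, 240) -> return 240

Answer: 240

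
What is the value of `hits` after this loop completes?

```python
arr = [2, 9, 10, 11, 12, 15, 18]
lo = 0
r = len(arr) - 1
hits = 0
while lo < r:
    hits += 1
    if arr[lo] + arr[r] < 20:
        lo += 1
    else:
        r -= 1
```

Steps to find pair summing to 20
`hits` takes the values: 0 → 1 → 2 → 3 → 4 → 5 → 6

Answer: 6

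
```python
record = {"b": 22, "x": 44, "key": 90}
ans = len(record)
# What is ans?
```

Trace:
`record = {"b": 22, "x": 44, "key": 90}` → record = {'b': 22, 'x': 44, 'key': 90}
`ans = len(record)` → ans = 3
So ans = 3

Answer: 3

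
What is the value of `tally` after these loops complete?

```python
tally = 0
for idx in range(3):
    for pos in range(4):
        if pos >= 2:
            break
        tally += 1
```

Inner breaks at 2, outer runs 3 times
`tally` takes the values: 0 → 1 → 2 → 3 → 4 → 5 → 6

Answer: 6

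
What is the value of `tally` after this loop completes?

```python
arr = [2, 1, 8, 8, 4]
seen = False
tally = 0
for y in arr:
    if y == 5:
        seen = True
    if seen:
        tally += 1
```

Count elements after first 5 in [2, 1, 8, 8, 4]
`tally` takes the values: 0

Answer: 0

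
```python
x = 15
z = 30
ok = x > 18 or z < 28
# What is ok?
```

Trace:
`x = 15` → x = 15
`z = 30` → z = 30
`ok = x > 18 or z < 28` → ok = False
So ok = False

Answer: False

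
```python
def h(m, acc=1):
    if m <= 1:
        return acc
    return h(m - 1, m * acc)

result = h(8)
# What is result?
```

Accumulator trace (n, acc): (8, 1) -> (7, 8) -> (6, 56) -> (5, 336) -> (4, 1680) -> (3, 6720) -> (2, 20160) -> (1, 40320) -> return 40320

Answer: 40320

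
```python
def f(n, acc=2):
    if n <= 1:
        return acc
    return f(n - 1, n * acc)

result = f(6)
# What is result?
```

Accumulator trace (n, acc): (6, 2) -> (5, 12) -> (4, 60) -> (3, 240) -> (2, 720) -> (1, 1440) -> return 1440

Answer: 1440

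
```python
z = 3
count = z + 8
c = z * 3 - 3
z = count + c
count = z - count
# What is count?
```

Trace:
`z = 3` → z = 3
`count = z + 8` → count = 11
`c = z * 3 - 3` → c = 6
`z = count + c` → z = 17
`count = z - count` → count = 6
So count = 6

Answer: 6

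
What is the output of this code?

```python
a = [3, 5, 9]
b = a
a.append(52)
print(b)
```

Key concept: basic list aliasing.
Step by step:
`a = [3, 5, 9]` → a = [3, 5, 9]
`b = a` → b = [3, 5, 9] (same object as a)
`a.append(52)` → a = [3, 5, 9, 52] (same object as b); b = [3, 5, 9, 52] (same object as a)
`print(b)` → prints [3, 5, 9, 52]

Answer: [3, 5, 9, 52]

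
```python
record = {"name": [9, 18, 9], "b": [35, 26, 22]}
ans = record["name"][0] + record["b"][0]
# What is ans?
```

Trace:
`record = {"name": [9, 18, 9], "b": [35, 26, 22]}` → record = {'name': [9, 18, 9], 'b': [35, 26, 22]}
`ans = record["name"][0] + record["b"][0]` → ans = 44
So ans = 44

Answer: 44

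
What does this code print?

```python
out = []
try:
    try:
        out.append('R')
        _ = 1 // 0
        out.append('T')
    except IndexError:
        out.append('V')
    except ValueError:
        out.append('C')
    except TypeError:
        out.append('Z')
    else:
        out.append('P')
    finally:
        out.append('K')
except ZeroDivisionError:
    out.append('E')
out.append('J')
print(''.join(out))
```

Execution trace: 'R' (try body) → 'K' (finally) → 'E' (outer except ZeroDivisionError) → 'J' (after the try/except). Output: RKEJ

Answer: RKEJ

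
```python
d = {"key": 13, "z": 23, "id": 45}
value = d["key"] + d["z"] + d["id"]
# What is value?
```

Trace:
`d = {"key": 13, "z": 23, "id": 45}` → d = {'key': 13, 'z': 23, 'id': 45}
`value = d["key"] + d["z"] + d["id"]` → value = 81
So value = 81

Answer: 81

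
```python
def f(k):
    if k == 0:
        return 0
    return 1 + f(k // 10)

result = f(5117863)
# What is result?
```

Count of digits of 5117863: 7

Answer: 7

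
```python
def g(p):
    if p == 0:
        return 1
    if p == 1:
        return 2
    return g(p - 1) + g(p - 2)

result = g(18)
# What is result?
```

Build up from base cases: g(0)=1, g(1)=2, g(2)=3, g(3)=5, g(4)=8, g(5)=13, g(6)=21, ..., g(18)=6765

Answer: 6765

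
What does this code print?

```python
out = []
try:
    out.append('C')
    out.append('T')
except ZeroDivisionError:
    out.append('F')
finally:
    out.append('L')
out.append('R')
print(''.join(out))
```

Execution trace: 'C' (try body) → 'T' (try body, no exception) → 'L' (finally) → 'R' (after the try/except). Output: CTLR

Answer: CTLR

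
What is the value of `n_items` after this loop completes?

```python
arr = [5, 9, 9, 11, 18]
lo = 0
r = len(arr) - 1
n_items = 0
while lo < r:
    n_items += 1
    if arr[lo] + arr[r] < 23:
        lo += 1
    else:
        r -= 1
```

Steps to find pair summing to 23
`n_items` takes the values: 0 → 1 → 2 → 3 → 4

Answer: 4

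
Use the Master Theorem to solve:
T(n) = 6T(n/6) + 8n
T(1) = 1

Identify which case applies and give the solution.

a=6, b=6, f(n)=8n. log_6(6) = 1. Since c=1 = 1, Case 2 applies: T(n) = Θ(n^log_b(a) · log n) = O(n log n).

Answer: O(n log n) - Case 2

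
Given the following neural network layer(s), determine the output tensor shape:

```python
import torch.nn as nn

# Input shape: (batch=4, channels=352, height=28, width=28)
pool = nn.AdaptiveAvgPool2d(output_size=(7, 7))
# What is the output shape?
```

Input: (4, 352, 28, 28) -> Output: (4, 352, 7, 7)

Answer: (4, 352, 7, 7)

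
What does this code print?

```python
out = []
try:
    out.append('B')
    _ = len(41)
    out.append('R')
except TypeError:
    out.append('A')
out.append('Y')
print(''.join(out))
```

Execution trace: 'B' (try body) → 'A' (except TypeError) → 'Y' (after the try/except). Output: BAY

Answer: BAY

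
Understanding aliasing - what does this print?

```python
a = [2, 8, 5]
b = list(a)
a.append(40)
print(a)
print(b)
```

Key concept: list() constructor creates copy.
Step by step:
`a = [2, 8, 5]` → a = [2, 8, 5]
`b = list(a)` → b = [2, 8, 5]
`a.append(40)` → a = [2, 8, 5, 40]
`print(a)` → prints [2, 8, 5, 40]
`print(b)` → prints [2, 8, 5]

Answer:
[2, 8, 5, 40]
[2, 8, 5]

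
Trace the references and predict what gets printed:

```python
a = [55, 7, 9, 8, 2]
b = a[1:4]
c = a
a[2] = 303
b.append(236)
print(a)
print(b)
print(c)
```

Key concept: slice vs alias.
Step by step:
`a = [55, 7, 9, 8, 2]` → a = [55, 7, 9, 8, 2]
`b = a[1:4]` → b = [7, 9, 8]
`c = a` → c = [55, 7, 9, 8, 2] (same object as a)
`a[2] = 303` → a = [55, 7, 303, 8, 2] (same object as c); c = [55, 7, 303, 8, 2] (same object as a)
`b.append(236)` → b = [7, 9, 8, 236]
`print(a)` → prints [55, 7, 303, 8, 2]
`print(b)` → prints [7, 9, 8, 236]
`print(c)` → prints [55, 7, 303, 8, 2]

Answer:
[55, 7, 303, 8, 2]
[7, 9, 8, 236]
[55, 7, 303, 8, 2]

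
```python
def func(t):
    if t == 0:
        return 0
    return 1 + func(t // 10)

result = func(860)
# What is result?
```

Count of digits of 860: 3

Answer: 3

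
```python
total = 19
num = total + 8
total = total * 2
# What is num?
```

Trace:
`total = 19` → total = 19
`num = total + 8` → num = 27
`total = total * 2` → total = 38
So num = 27

Answer: 27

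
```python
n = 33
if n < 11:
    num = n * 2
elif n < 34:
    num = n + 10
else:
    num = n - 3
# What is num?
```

Trace:
`n = 33` → n = 33
`if n < 11: ...` → n < 11 is False, n < 34 is True → num = 43
So num = 43

Answer: 43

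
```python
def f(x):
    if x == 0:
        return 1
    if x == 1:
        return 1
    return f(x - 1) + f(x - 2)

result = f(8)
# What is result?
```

Build up from base cases: f(0)=1, f(1)=1, f(2)=2, f(3)=3, f(4)=5, f(5)=8, f(6)=13, ..., f(8)=34

Answer: 34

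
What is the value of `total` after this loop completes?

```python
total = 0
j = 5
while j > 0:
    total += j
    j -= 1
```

Sum 5 down to 1
`total` takes the values: 0 → 5 → 9 → 12 → 14 → 15

Answer: 15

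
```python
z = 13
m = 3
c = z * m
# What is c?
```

Trace:
`z = 13` → z = 13
`m = 3` → m = 3
`c = z * m` → c = 39
So c = 39

Answer: 39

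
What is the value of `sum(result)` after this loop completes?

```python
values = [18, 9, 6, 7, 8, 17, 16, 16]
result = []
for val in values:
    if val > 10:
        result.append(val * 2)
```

Sum of doubled values > 10
`result` takes the values: [] → [36] → [36, 34] → [36, 34, 32] → [36, 34, 32, 32]
So `sum(result)` = 134

Answer: 134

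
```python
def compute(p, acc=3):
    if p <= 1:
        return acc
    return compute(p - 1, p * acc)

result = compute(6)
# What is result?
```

Accumulator trace (n, acc): (6, 3) -> (5, 18) -> (4, 90) -> (3, 360) -> (2, 1080) -> (1, 2160) -> return 2160

Answer: 2160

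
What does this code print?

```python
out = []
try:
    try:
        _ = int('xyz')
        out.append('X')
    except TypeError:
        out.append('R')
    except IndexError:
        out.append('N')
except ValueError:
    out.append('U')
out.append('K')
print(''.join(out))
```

Execution trace: 'U' (outer except ValueError) → 'K' (after the try/except). Output: UK

Answer: UK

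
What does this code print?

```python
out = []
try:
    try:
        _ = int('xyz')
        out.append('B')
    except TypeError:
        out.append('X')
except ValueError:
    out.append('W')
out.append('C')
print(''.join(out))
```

Execution trace: 'W' (outer except ValueError) → 'C' (after the try/except). Output: WC

Answer: WC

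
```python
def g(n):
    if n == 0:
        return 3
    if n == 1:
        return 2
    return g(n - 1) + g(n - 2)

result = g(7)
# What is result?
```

Build up from base cases: g(0)=3, g(1)=2, g(2)=5, g(3)=7, g(4)=12, g(5)=19, g(6)=31, ..., g(7)=50

Answer: 50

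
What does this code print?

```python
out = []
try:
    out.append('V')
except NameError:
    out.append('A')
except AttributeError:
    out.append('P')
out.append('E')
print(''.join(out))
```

Execution trace: 'V' (try body, no exception) → 'E' (after the try/except). Output: VE

Answer: VE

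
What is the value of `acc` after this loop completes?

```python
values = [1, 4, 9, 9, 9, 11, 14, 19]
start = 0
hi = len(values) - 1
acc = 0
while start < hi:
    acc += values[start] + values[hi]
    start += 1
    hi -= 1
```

Sum of pairs from ends
`acc` takes the values: 0 → 20 → 38 → 58 → 76

Answer: 76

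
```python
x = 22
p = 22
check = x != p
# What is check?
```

Trace:
`x = 22` → x = 22
`p = 22` → p = 22
`check = x != p` → check = False
So check = False

Answer: False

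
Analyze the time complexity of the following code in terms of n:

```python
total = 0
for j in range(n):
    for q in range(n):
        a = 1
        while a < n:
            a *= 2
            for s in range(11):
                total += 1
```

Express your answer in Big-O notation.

Each loop level contributes: n × n × log n × 1. Multiplying the contributions gives O(n^2 log n).

Answer: O(n^2 log n)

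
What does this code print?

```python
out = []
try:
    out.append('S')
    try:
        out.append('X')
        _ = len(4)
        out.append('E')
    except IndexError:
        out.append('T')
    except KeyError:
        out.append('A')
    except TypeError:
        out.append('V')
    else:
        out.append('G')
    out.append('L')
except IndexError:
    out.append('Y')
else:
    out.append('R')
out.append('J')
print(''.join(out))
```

Execution trace: 'S' (try body) → 'X' (inner try body) → 'V' (inner except TypeError) → 'L' (try body, no exception) → 'R' (else) → 'J' (after the try/except). Output: SXVLRJ

Answer: SXVLRJ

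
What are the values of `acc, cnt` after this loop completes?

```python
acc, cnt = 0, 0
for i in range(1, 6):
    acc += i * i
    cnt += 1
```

Sum of squares and count
`acc, cnt` takes the values: (0, 0) → (1, 0) → (1, 1) → (5, 1) → (5, 2) → (14, 2) → (14, 3) → (30, 3) → (30, 4) → (55, 4) → (55, 5)

Answer: 55, 5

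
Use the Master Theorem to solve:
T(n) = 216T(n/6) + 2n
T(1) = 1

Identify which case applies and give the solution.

a=216, b=6, f(n)=2n. log_6(216) = 3. Since c=1 < 3, Case 1 applies: T(n) = Θ(n^log_b(a)) = O(n^3).

Answer: O(n^3) - Case 1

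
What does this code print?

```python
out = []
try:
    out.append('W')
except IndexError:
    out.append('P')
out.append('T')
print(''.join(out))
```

Execution trace: 'W' (try body, no exception) → 'T' (after the try/except). Output: WT

Answer: WT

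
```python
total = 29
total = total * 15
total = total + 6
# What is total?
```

Trace:
`total = 29` → total = 29
`total = total * 15` → total = 435
`total = total + 6` → total = 441
So total = 441

Answer: 441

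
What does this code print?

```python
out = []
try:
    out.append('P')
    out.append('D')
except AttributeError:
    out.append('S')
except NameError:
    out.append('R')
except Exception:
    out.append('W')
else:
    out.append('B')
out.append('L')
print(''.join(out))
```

Execution trace: 'P' (try body) → 'D' (try body, no exception) → 'B' (else) → 'L' (after the try/except). Output: PDBL

Answer: PDBL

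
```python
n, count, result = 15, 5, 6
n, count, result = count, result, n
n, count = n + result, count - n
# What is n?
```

Trace:
`n, count, result = 15, 5, 6` → n = 15; count = 5; result = 6
`n, count, result = count, result, n` → n = 5; count = 6; result = 15
`n, count = n + result, count - n` → n = 20; count = 1
So n = 20

Answer: 20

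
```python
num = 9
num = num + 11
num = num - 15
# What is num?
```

Trace:
`num = 9` → num = 9
`num = num + 11` → num = 20
`num = num - 15` → num = 5
So num = 5

Answer: 5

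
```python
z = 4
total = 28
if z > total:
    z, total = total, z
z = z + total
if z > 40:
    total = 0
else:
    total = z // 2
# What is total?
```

Trace:
`z = 4` → z = 4
`total = 28` → total = 28
`if z > total: ...` → z > total is False → no variable changes
`z = z + total` → z = 32
`if z > 40: ...` → z > 40 is False, take else branch → total = 16
So total = 16

Answer: 16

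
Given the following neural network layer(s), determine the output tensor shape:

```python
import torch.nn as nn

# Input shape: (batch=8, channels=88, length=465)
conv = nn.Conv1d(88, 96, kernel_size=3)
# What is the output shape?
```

Input: (8, 88, 465) -> Output: (8, 96, 463)

Answer: (8, 96, 463)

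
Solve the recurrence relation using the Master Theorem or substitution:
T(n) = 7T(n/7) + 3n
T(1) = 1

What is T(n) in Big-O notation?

By Master Theorem: a=7, b=7, f(n)=3n. Since log_7(7) = 1 and f(n) = Θ(n^1), Case 2 applies. T(n) = O(n log n).

Answer: O(n log n)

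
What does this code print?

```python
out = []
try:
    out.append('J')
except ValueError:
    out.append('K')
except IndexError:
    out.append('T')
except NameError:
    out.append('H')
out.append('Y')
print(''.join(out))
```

Execution trace: 'J' (try body, no exception) → 'Y' (after the try/except). Output: JY

Answer: JY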